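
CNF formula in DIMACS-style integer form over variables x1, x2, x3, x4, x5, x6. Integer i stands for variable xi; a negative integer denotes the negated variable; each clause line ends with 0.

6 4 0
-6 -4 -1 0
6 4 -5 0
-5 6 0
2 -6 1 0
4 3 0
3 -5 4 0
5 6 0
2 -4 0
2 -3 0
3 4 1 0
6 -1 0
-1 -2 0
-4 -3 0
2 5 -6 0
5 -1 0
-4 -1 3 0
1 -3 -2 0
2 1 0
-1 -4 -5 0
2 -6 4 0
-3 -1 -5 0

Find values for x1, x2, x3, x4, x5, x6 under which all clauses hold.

Try x1 = False.
  then x2 is forced to True.
  then x3 is forced to False.
  then x4 is forced to True.
For the remaining variables, x5 = False, x6 = True works.
Every clause has at least one true literal under this assignment.

x1=False, x2=True, x3=False, x4=True, x5=False, x6=True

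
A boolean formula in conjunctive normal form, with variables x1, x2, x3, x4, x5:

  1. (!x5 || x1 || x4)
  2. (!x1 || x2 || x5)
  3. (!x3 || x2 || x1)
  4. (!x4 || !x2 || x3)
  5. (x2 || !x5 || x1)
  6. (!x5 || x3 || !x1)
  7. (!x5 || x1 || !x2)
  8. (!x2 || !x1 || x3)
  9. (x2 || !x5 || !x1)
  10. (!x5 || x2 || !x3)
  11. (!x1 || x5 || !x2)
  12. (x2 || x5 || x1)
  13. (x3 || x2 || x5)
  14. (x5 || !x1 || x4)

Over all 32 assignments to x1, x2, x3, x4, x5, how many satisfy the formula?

5

Satisfying assignments:
  x1=0 x2=1 x3=0 x4=0 x5=0
  x1=0 x2=1 x3=1 x4=0 x5=0
  x1=0 x2=1 x3=1 x4=1 x5=0
  x1=1 x2=1 x3=1 x4=0 x5=1
  x1=1 x2=1 x3=1 x4=1 x5=1
Count: 5.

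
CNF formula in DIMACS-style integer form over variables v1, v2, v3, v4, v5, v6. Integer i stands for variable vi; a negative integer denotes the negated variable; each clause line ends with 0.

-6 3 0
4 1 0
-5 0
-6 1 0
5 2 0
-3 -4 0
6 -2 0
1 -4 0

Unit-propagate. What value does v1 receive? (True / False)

True

(~v5) stands alone — v5 = False.
From (v5 \/ v2) and v5 = False: v2 = True.
(~v2 \/ v6): since v2 = True, the clause reduces to (v6). v6 = True.
(v3 \/ ~v6) with v6 = True leaves only v3, so v3 = True.
In (v1 \/ ~v6), ~v6 is now false; v1 must hold, so v1 = True.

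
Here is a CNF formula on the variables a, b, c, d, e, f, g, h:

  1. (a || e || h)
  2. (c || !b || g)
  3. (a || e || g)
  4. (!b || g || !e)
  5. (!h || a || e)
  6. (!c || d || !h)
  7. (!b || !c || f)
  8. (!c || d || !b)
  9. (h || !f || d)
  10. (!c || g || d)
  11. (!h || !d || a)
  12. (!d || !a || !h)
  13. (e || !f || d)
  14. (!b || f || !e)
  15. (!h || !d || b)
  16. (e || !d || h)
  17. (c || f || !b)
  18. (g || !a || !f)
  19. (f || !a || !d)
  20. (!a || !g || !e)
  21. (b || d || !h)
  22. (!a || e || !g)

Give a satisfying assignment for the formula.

a=F, b=F, c=T, d=T, e=T, f=F, g=F, h=F

Branch on a: take a = False.
For the remaining variables, b = False, c = True, d = True, e = True, f = False, g = False, h = False works.
Every clause has at least one true literal under this assignment.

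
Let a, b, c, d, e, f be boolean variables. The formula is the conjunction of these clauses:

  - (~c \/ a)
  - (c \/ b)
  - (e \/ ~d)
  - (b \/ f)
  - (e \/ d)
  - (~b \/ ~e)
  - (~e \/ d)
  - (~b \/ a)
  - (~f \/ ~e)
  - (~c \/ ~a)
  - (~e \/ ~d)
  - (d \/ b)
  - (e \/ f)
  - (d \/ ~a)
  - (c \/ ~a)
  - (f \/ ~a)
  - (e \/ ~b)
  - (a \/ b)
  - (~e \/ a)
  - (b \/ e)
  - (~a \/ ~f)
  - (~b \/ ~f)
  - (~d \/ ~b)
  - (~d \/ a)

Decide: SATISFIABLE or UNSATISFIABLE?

a = True:
  propagation gives c=False; an empty clause results — contradiction.
a = False:
  propagation gives c=False, b=True; an empty clause results — contradiction.
Every branch closes, so no satisfying assignment exists.

UNSATISFIABLE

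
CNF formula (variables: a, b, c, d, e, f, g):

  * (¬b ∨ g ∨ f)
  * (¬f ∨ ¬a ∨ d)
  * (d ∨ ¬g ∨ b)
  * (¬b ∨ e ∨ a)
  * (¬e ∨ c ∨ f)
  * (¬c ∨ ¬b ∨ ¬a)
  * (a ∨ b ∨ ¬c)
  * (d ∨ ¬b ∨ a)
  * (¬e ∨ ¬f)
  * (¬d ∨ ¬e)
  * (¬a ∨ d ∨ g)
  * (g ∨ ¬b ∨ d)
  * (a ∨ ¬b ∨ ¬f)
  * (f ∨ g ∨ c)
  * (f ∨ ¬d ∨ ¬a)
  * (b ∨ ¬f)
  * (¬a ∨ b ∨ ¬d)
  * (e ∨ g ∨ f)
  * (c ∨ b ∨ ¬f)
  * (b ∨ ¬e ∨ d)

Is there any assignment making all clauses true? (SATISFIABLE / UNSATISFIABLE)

SATISFIABLE

Branch on a: take a = True.
The remaining clauses are satisfied by b = True, c = False, d = True, e = False, f = True, g = False.
So a=T, b=T, c=F, d=T, e=F, f=T, g=F is a satisfying assignment.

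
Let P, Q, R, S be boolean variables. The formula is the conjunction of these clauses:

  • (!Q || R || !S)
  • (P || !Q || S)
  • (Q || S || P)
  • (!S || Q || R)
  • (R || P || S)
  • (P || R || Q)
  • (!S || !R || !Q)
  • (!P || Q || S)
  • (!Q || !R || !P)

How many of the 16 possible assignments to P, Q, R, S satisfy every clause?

3

Satisfying assignments:
  P=F Q=F R=T S=T
  P=T Q=F R=T S=T
  P=T Q=T R=F S=F
Count: 3.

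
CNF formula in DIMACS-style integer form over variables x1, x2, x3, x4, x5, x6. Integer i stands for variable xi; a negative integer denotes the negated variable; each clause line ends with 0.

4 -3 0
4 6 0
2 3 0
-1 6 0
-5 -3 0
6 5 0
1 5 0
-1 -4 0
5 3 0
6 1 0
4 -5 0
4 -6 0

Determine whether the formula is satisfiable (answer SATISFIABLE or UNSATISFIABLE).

Pure literal: x2 appears only positively; assign x2 = True.
Branch on x1: take x1 = False.
  then x5 is forced to True.
  then x3 is forced to False.
  then x6 is forced to True.
  then x4 is forced to True.
So x1=0, x2=1, x3=0, x4=1, x5=1, x6=1 is a satisfying assignment.

SATISFIABLE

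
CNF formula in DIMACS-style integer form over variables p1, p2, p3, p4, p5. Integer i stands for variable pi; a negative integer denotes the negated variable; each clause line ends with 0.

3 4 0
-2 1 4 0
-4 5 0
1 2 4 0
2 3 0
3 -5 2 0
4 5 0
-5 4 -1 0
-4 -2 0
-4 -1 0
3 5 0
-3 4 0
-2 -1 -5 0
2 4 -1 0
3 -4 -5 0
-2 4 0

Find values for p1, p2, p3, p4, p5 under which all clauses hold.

Try p1 = False.
For the remaining variables, p2 = False, p3 = True, p4 = True, p5 = True works.
Every clause has at least one true literal under this assignment.
Check each clause:
  1. {p3, p4} — p3 is true.
  2. {p1, ¬p2, p4} — p4 is true.
  3. {p5, ¬p4} — p5 is true.
  4. {p4, p2, p1} — p4 is true.
  5. {p3, p2} — p3 is true.
  6. {p2, ¬p5, p3} — p3 is true.
  7. {p5, p4} — p4 is true.
  8. {¬p1, p4, ¬p5} — p4 is true.
  9. {¬p2, ¬p4} — ¬p2 is true.
  10. {¬p4, ¬p1} — ¬p1 is true.
  11. {p3, p5} — p3 is true.
  12. {p4, ¬p3} — p4 is true.
  13. {¬p5, ¬p2, ¬p1} — ¬p2 is true.
  14. {p4, p2, ¬p1} — p4 is true.
  15. {¬p5, ¬p4, p3} — p3 is true.
  16. {¬p2, p4} — p4 is true.

p1=0  p2=0  p3=1  p4=1  p5=1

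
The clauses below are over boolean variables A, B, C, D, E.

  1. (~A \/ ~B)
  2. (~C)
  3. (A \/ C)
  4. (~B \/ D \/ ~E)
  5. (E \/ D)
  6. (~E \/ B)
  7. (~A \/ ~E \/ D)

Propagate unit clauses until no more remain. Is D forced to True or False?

(~C) is a unit clause: C = False.
(A \/ C) with C = False leaves only A, so A = True.
In (~B \/ ~A), ~A is now false; ~B must hold, so B = False.
(B \/ ~E) with B = False leaves only ~E, so E = False.
(E \/ D) with E = False leaves only D, so D = True.

True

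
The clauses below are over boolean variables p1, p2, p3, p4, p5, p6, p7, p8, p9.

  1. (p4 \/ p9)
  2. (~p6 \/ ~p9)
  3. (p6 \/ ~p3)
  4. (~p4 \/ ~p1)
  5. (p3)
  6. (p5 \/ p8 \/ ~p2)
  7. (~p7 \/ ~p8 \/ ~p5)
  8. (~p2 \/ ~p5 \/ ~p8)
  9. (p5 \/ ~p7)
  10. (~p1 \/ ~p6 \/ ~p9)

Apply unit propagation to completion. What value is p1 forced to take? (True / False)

(p3) stands alone — p3 = True.
From (~p3 \/ p6) and p3 = True: p6 = True.
In (~p9 \/ ~p6), ~p6 is now false; ~p9 must hold, so p9 = False.
(p4 \/ p9): since p9 = False, the clause reduces to (p4). p4 = True.
In (~p1 \/ ~p4), ~p4 is now false; ~p1 must hold, so p1 = False.

False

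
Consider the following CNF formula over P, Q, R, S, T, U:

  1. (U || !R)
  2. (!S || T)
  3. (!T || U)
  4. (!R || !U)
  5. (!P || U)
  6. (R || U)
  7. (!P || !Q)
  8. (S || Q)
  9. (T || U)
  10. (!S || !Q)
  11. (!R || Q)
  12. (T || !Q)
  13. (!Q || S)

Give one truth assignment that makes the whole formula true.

P = 0, Q = 0, R = 0, S = 1, T = 1, U = 1

Check each clause:
  1. (U || !R) — !R is true.
  2. (T || !S) — T is true.
  3. (U || !T) — U is true.
  4. (!R || !U) — !R is true.
  5. (!P || U) — !P is true.
  6. (U || R) — U is true.
  7. (!Q || !P) — !P is true.
  8. (Q || S) — S is true.
  9. (T || U) — T is true.
  10. (!S || !Q) — !Q is true.
  11. (Q || !R) — !R is true.
  12. (T || !Q) — T is true.
  13. (S || !Q) — S is true.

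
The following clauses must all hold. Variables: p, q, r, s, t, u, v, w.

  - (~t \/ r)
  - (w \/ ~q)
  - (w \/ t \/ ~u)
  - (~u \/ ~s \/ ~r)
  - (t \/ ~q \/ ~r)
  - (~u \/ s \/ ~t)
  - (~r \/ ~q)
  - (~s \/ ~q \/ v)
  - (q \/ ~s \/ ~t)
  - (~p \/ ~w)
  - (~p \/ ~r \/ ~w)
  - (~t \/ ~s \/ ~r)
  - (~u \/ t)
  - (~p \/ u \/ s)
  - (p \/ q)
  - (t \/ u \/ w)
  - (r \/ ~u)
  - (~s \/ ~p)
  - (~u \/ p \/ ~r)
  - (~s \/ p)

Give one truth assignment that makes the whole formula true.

Try p = False.
  then q is forced to True.
  then w is forced to True.
  then r is forced to False.
  then t is forced to False.
  then u is forced to False.
  then s is forced to False.
v is now unconstrained; take v = False.
Every clause has at least one true literal under this assignment.
Check each clause:
  1. (~t \/ r) — ~t is true.
  2. (w \/ ~q) — w is true.
  3. (~u \/ w \/ t) — w is true.
  4. (~r \/ ~s \/ ~u) — ~u is true.
  5. (~r \/ ~q \/ t) — ~r is true.
  6. (~u \/ s \/ ~t) — ~u is true.
  7. (~r \/ ~q) — ~r is true.
  8. (~q \/ ~s \/ v) — ~s is true.
  9. (~s \/ ~t \/ q) — q is true.
  10. (~p \/ ~w) — ~p is true.
  11. (~r \/ ~p \/ ~w) — ~r is true.
  12. (~t \/ ~r \/ ~s) — ~t is true.
  13. (t \/ ~u) — ~u is true.
  14. (u \/ ~p \/ s) — ~p is true.
  15. (p \/ q) — q is true.
  16. (u \/ w \/ t) — w is true.
  17. (r \/ ~u) — ~u is true.
  18. (~s \/ ~p) — ~s is true.
  19. (p \/ ~r \/ ~u) — ~u is true.
  20. (~s \/ p) — ~s is true.

p=F  q=T  r=F  s=F  t=F  u=F  v=F  w=T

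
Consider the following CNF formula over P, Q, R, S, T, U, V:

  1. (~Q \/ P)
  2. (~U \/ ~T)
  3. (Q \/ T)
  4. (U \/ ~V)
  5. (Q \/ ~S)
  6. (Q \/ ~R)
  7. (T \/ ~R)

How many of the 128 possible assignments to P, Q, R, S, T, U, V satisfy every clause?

12

Split on Q, then T.
  Q=1, T=1: remaining (P,R,S,U,V) ∈ {(1,0,0,0,0); (1,0,1,0,0); (1,1,0,0,0); (1,1,1,0,0)} — 4.
  Q=1, T=0: S free; 3 ways for (P,R,U,V) × 2^1 = 6.
  Q=0, T=1: remaining (P,R,S,U,V) ∈ {(0,0,0,0,0); (1,0,0,0,0)} — 2.
  Q=0, T=0: a clause becomes empty — 0.
Total: 4 + 6 + 2 + 0 = 12.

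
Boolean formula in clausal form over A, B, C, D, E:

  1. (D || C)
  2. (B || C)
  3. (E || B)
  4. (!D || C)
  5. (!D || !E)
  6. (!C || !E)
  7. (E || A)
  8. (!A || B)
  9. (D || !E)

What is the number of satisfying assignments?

Satisfying assignments:
  A=T B=T C=T D=F E=F
  A=T B=T C=T D=T E=F
That's 2 in total.

2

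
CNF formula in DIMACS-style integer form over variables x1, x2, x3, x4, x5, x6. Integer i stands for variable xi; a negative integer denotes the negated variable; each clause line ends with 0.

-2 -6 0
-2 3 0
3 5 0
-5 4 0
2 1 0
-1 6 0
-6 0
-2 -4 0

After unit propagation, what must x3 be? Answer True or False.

True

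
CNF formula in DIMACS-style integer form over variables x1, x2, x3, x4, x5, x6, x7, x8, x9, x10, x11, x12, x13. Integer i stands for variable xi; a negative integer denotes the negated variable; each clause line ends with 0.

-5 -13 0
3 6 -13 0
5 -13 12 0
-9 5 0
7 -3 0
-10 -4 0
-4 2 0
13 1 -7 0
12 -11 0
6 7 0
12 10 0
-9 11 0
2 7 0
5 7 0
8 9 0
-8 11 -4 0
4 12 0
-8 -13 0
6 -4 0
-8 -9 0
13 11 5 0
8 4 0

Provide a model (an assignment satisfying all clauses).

x1=T, x2=T, x3=F, x4=F, x5=F, x6=F, x7=T, x8=T, x9=F, x10=T, x11=T, x12=T, x13=F

Check each clause:
  1. (!x13 || !x5) — !x5 is true.
  2. (x6 || x3 || !x13) — !x13 is true.
  3. (!x13 || x12 || x5) — !x13 is true.
  4. (!x9 || x5) — !x9 is true.
  5. (!x3 || x7) — !x3 is true.
  6. (!x4 || !x10) — !x4 is true.
  7. (x2 || !x4) — x2 is true.
  8. (x1 || x13 || !x7) — x1 is true.
  9. (!x11 || x12) — x12 is true.
  10. (x7 || x6) — x7 is true.
  11. (x10 || x12) — x10 is true.
  12. (x11 || !x9) — x11 is true.
  13. (x2 || x7) — x2 is true.
  14. (x7 || x5) — x7 is true.
  15. (x9 || x8) — x8 is true.
  16. (x11 || !x4 || !x8) — x11 is true.
  17. (x12 || x4) — x12 is true.
  18. (!x8 || !x13) — !x13 is true.
  19. (!x4 || x6) — !x4 is true.
  20. (!x9 || !x8) — !x9 is true.
  21. (x5 || x13 || x11) — x11 is true.
  22. (x8 || x4) — x8 is true.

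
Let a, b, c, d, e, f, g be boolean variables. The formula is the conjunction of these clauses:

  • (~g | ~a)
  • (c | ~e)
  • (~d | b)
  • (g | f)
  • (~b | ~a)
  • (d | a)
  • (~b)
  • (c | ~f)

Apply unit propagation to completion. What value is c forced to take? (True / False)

True

(~b) is a unit clause: b = False.
(b | ~d): since b = False, the clause reduces to (~d). d = False.
In (a | d), d is now false; a must hold, so a = True.
From (~a | ~g) and a = True: g = False.
In (f | g), g is now false; f must hold, so f = True.
(~f | c): since f = True, the clause reduces to (c). c = True.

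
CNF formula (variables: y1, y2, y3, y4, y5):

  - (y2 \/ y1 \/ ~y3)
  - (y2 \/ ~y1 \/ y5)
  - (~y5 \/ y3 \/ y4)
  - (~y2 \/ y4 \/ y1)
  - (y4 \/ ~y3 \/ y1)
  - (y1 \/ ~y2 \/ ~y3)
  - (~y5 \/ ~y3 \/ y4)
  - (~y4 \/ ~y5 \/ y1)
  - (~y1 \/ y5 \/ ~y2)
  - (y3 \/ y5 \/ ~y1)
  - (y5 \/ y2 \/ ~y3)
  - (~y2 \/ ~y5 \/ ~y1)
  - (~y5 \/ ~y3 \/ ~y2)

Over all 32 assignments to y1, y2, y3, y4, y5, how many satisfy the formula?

5

The models are:
  y1=0 y2=0 y3=0 y4=0 y5=0
  y1=0 y2=0 y3=0 y4=1 y5=0
  y1=0 y2=1 y3=0 y4=1 y5=0
  y1=1 y2=0 y3=0 y4=1 y5=1
  y1=1 y2=0 y3=1 y4=1 y5=1
That's 5 in total.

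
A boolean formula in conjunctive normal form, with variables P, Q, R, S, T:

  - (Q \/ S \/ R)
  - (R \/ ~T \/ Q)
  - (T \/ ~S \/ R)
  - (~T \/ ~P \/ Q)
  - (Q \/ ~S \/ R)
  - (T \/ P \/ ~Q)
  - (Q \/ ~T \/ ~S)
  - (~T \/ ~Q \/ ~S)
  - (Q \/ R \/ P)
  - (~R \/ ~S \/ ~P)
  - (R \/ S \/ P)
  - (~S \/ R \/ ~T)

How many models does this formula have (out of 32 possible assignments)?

Case analysis on Q and R:
  Q=1, R=1: remaining (P,S,T) ∈ {(0,0,1); (1,0,0); (1,0,1)} — 3.
  Q=1, R=0: remaining (P,S,T) ∈ {(1,0,0); (1,0,1)} — 2.
  Q=0, R=1: remaining (P,S,T) ∈ {(0,0,0); (0,0,1); (0,1,0); (1,0,0)} — 4.
  Q=0, R=0: a clause becomes empty — 0.
Total: 3 + 2 + 4 + 0 = 9.

9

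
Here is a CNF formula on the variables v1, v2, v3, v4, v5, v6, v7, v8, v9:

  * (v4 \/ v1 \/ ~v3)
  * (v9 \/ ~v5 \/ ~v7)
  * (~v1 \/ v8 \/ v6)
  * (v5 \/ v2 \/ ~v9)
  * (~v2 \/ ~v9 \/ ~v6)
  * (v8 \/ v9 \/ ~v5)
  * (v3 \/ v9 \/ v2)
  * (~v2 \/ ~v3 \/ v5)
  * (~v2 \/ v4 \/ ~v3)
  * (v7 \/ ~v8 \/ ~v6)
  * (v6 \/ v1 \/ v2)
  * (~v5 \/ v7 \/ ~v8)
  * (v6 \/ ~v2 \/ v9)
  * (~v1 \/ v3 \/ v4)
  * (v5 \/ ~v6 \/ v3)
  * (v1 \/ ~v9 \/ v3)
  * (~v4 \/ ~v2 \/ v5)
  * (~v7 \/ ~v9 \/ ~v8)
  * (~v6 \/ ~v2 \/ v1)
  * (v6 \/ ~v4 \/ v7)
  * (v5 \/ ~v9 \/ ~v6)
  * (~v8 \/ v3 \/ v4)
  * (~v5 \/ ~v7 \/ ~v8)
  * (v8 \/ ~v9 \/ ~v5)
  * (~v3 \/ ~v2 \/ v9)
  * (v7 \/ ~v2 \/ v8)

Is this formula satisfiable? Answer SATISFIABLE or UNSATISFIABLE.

SATISFIABLE

Try v1 = True.
The remaining clauses are satisfied by v2 = False, v3 = True, v4 = False, v5 = False, v6 = True, v7 = True, v8 = False, v9 = False.
So v1=1, v2=0, v3=1, v4=0, v5=0, v6=1, v7=1, v8=0, v9=0 is a satisfying assignment.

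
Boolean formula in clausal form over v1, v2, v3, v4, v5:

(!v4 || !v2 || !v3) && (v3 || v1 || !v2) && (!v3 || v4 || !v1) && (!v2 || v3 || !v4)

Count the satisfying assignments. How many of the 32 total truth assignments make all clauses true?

18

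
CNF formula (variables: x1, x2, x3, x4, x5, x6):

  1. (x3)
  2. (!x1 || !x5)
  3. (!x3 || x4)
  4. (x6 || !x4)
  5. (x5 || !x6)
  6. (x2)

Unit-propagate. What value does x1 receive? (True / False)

False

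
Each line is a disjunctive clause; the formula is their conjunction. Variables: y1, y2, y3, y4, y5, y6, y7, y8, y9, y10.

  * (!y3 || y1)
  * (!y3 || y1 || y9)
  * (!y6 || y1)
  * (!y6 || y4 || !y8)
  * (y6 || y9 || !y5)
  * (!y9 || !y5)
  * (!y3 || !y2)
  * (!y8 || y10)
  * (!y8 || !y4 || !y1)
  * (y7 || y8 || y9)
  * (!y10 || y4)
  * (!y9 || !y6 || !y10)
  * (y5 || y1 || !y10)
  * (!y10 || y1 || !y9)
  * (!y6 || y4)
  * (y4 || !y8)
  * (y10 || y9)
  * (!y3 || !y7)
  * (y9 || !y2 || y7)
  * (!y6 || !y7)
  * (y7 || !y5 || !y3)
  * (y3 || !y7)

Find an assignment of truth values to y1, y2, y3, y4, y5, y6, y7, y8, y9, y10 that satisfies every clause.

y1=True, y2=True, y3=False, y4=True, y5=False, y6=False, y7=False, y8=False, y9=True, y10=True

Branch on y1: take y1 = True.
Set y2 = True and propagate.
  then y3 is forced to False.
  then y7 is forced to False.
  then y9 is forced to True.
  then y5 is forced to False.
Branch on y4: take y4 = True.
  then y8 is forced to False.
For the remaining variables, y6 = False, y10 = True works.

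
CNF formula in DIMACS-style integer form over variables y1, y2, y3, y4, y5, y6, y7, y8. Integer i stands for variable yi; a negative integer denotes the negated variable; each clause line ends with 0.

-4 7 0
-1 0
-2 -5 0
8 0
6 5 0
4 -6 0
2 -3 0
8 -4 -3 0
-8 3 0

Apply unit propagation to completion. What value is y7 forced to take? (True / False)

True

Unit clause (NOT y1) sets y1 = False.
Unit clause (y8) sets y8 = True.
From (y3 OR NOT y8) and y8 = True: y3 = True.
In (y2 OR NOT y3), NOT y3 is now false; y2 must hold, so y2 = True.
From (NOT y2 OR NOT y5) and y2 = True: y5 = False.
In (y5 OR y6), y5 is now false; y6 must hold, so y6 = True.
(NOT y6 OR y4) with y6 = True leaves only y4, so y4 = True.
In (NOT y4 OR y7), NOT y4 is now false; y7 must hold, so y7 = True.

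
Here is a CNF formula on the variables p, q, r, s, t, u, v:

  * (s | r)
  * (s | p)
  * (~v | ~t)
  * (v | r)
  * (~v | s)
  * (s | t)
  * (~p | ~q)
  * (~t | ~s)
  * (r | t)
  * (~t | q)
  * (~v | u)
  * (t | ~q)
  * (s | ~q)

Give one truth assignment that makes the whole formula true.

p=F, q=F, r=T, s=T, t=F, u=T, v=T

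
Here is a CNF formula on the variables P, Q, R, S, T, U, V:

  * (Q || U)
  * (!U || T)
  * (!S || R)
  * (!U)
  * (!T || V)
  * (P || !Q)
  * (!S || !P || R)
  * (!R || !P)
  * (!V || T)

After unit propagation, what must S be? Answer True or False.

False

(!U) is a unit clause: U = False.
(U || Q) with U = False leaves only Q, so Q = True.
From (!Q || P) and Q = True: P = True.
(!P || !R) with P = True leaves only !R, so R = False.
(!S || R): since R = False, the clause reduces to (!S). S = False.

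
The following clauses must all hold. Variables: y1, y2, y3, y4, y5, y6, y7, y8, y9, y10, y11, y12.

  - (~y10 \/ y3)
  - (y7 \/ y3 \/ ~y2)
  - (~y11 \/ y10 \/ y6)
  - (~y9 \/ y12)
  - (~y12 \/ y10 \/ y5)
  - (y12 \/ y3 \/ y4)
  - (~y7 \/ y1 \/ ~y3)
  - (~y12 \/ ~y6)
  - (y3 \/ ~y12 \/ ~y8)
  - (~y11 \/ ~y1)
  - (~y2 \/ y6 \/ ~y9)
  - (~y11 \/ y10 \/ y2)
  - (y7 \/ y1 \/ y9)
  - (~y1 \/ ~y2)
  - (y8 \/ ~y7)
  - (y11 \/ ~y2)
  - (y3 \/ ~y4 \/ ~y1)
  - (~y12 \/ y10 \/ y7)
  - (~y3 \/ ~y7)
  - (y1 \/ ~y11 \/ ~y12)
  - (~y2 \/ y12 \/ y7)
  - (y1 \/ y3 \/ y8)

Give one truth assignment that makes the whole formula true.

y1 = 1, y2 = 0, y3 = 1, y4 = 0, y5 = 1, y6 = 0, y7 = 0, y8 = 1, y9 = 0, y10 = 1, y11 = 0, y12 = 1

Pure literal: y5 appears only positively; assign y5 = True.
Branch on y1: take y1 = True.
  then y11 is forced to False.
  then y2 is forced to False.
Branch on y3: take y3 = True.
  then y7 is forced to False.
The remaining clauses are satisfied by y4 = False, y6 = False, y8 = True, y9 = False, y10 = True, y12 = True.
Every clause has at least one true literal under this assignment.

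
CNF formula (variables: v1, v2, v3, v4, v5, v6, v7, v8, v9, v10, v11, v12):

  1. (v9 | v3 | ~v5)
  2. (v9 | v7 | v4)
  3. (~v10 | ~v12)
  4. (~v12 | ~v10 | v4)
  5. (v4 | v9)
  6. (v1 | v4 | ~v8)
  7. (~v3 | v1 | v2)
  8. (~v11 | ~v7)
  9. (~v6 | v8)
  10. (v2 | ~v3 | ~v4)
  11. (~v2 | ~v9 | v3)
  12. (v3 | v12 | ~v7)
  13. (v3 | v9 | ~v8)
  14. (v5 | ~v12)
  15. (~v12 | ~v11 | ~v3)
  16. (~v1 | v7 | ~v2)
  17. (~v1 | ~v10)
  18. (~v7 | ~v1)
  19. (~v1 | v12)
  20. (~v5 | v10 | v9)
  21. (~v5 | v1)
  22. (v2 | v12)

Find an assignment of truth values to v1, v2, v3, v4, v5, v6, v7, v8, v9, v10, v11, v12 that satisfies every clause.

v1=True, v2=False, v3=False, v4=False, v5=True, v6=True, v7=False, v8=True, v9=True, v10=False, v11=True, v12=True

Check each clause:
  1. (v3 | v9 | ~v5) — v9 is true.
  2. (v4 | v7 | v9) — v9 is true.
  3. (~v12 | ~v10) — ~v10 is true.
  4. (~v10 | ~v12 | v4) — ~v10 is true.
  5. (v4 | v9) — v9 is true.
  6. (~v8 | v4 | v1) — v1 is true.
  7. (v1 | ~v3 | v2) — v1 is true.
  8. (~v11 | ~v7) — ~v7 is true.
  9. (v8 | ~v6) — v8 is true.
  10. (~v3 | v2 | ~v4) — ~v4 is true.
  11. (~v9 | ~v2 | v3) — ~v2 is true.
  12. (~v7 | v3 | v12) — ~v7 is true.
  13. (v9 | ~v8 | v3) — v9 is true.
  14. (v5 | ~v12) — v5 is true.
  15. (~v3 | ~v12 | ~v11) — ~v3 is true.
  16. (~v2 | v7 | ~v1) — ~v2 is true.
  17. (~v1 | ~v10) — ~v10 is true.
  18. (~v1 | ~v7) — ~v7 is true.
  19. (v12 | ~v1) — v12 is true.
  20. (v9 | ~v5 | v10) — v9 is true.
  21. (v1 | ~v5) — v1 is true.
  22. (v12 | v2) — v12 is true.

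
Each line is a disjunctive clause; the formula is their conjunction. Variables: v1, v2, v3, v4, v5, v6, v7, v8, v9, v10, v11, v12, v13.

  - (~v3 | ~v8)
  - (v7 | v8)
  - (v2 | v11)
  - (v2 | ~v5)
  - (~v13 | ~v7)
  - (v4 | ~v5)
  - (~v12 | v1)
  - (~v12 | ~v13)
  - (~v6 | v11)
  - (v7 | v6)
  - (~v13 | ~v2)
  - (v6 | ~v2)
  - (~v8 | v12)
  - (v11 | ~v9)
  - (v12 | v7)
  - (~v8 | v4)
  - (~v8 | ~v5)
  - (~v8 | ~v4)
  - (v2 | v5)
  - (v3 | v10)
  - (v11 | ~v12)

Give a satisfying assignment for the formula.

v9 occurs only negated in the remaining clauses — set v9 = False.
v10 occurs only positively in the remaining clauses — set v10 = True.
Set v1 = False and propagate.
  then v12 is forced to False.
  then v8 is forced to False.
  then v7 is forced to True.
  then v13 is forced to False.
The remaining clauses are satisfied by v2 = True, v3 = True, v4 = False, v5 = False, v6 = True, v11 = True.
Check each clause:
  1. (~v8 | ~v3) — ~v8 is true.
  2. (v7 | v8) — v7 is true.
  3. (v11 | v2) — v2 is true.
  4. (~v5 | v2) — v2 is true.
  5. (~v7 | ~v13) — ~v13 is true.
  6. (v4 | ~v5) — ~v5 is true.
  7. (v1 | ~v12) — ~v12 is true.
  8. (~v12 | ~v13) — ~v13 is true.
  9. (v11 | ~v6) — v11 is true.
  10. (v7 | v6) — v6 is true.
  11. (~v13 | ~v2) — ~v13 is true.
  12. (v6 | ~v2) — v6 is true.
  13. (~v8 | v12) — ~v8 is true.
  14. (~v9 | v11) — v11 is true.
  15. (v7 | v12) — v7 is true.
  16. (~v8 | v4) — ~v8 is true.
  17. (~v8 | ~v5) — ~v8 is true.
  18. (~v4 | ~v8) — ~v8 is true.
  19. (v2 | v5) — v2 is true.
  20. (v10 | v3) — v10 is true.
  21. (~v12 | v11) — v11 is true.

v1 = False, v2 = True, v3 = True, v4 = False, v5 = False, v6 = True, v7 = True, v8 = False, v9 = False, v10 = True, v11 = True, v12 = False, v13 = False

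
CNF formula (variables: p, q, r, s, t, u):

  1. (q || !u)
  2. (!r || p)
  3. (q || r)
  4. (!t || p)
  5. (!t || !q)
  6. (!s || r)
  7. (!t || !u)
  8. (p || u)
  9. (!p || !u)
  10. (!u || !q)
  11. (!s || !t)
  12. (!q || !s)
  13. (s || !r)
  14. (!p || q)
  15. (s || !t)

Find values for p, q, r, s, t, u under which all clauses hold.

p=True  q=True  r=False  s=False  t=False  u=False

Check each clause:
  1. (q || !u) — q is true.
  2. (p || !r) — p is true.
  3. (r || q) — q is true.
  4. (p || !t) — p is true.
  5. (!t || !q) — !t is true.
  6. (!s || r) — !s is true.
  7. (!t || !u) — !u is true.
  8. (p || u) — p is true.
  9. (!u || !p) — !u is true.
  10. (!u || !q) — !u is true.
  11. (!s || !t) — !t is true.
  12. (!s || !q) — !s is true.
  13. (s || !r) — !r is true.
  14. (!p || q) — q is true.
  15. (!t || s) — !t is true.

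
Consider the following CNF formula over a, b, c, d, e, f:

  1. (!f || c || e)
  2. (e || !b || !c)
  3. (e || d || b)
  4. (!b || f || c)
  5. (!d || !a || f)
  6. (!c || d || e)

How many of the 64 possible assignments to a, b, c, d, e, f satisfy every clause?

29

Case analysis on c and e:
  c=T, e=T: b free; 7 ways for (a,d,f) × 2^1 = 14.
  c=T, e=F: remaining (a,b,d,f) ∈ {(F,F,T,F); (F,F,T,T); (T,F,T,T)} — 3.
  c=F, e=T: 11 of the 16 assignments to (a,b,d,f) work.
  c=F, e=F: remaining (a,b,d,f) ∈ {(F,F,T,F)} — 1.
Total: 14 + 3 + 11 + 1 = 29.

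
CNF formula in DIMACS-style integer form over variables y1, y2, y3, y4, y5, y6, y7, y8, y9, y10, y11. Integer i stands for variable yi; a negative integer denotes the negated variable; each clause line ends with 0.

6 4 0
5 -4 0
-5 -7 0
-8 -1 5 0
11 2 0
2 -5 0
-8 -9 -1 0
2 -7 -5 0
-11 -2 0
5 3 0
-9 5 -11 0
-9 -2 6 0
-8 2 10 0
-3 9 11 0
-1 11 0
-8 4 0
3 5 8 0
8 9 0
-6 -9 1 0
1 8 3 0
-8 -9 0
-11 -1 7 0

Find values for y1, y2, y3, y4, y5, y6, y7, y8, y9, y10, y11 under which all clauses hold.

y1 = 0  y2 = 1  y3 = 0  y4 = 1  y5 = 1  y6 = 1  y7 = 0  y8 = 1  y9 = 0  y10 = 0  y11 = 0

Set y1 = False and propagate.
Set y2 = True and propagate.
  then y11 is forced to False.
Try y3 = False.
  then y5 is forced to True.
  then y7 is forced to False.
  then y8 is forced to True.
  then y4 is forced to True.
  then y9 is forced to False.
y6, y10 are now unconstrained; take y6 = True, y10 = False.
Every clause has at least one true literal under this assignment.
Check each clause:
  1. (y4 | y6) — y4 is true.
  2. (~y4 | y5) — y5 is true.
  3. (~y5 | ~y7) — ~y7 is true.
  4. (~y1 | y5 | ~y8) — y5 is true.
  5. (y11 | y2) — y2 is true.
  6. (y2 | ~y5) — y2 is true.
  7. (~y8 | ~y9 | ~y1) — ~y1 is true.
  8. (~y7 | ~y5 | y2) — ~y7 is true.
  9. (~y11 | ~y2) — ~y11 is true.
  10. (y5 | y3) — y5 is true.
  11. (y5 | ~y11 | ~y9) — ~y11 is true.
  12. (~y9 | y6 | ~y2) — ~y9 is true.
  13. (y2 | y10 | ~y8) — y2 is true.
  14. (y9 | ~y3 | y11) — ~y3 is true.
  15. (y11 | ~y1) — ~y1 is true.
  16. (y4 | ~y8) — y4 is true.
  17. (y3 | y8 | y5) — y8 is true.
  18. (y8 | y9) — y8 is true.
  19. (~y6 | y1 | ~y9) — ~y9 is true.
  20. (y8 | y1 | y3) — y8 is true.
  21. (~y9 | ~y8) — ~y9 is true.
  22. (~y1 | ~y11 | y7) — ~y11 is true.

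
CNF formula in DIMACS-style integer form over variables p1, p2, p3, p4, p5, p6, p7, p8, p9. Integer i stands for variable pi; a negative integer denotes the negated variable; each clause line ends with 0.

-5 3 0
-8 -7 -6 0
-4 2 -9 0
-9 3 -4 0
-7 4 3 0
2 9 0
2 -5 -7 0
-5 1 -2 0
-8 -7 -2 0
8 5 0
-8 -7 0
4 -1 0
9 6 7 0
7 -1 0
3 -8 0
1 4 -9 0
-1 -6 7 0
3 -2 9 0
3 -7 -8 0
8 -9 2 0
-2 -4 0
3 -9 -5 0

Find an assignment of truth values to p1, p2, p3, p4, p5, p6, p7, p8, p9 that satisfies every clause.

Pure literal: p3 appears only positively; assign p3 = True.
Set p1 = False and propagate.
Try p2 = True.
  then p5 is forced to False.
  then p8 is forced to True.
  then p7 is forced to False.
  then p4 is forced to False.
  then p9 is forced to False.
  then p6 is forced to True.

p1=False, p2=True, p3=True, p4=False, p5=False, p6=True, p7=False, p8=True, p9=False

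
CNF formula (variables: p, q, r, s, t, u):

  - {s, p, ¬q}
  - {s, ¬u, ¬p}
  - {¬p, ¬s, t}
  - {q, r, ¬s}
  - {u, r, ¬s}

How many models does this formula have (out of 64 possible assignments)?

Split on s, then p.
  s=1, p=1: 5 of the 16 assignments to (q,r,t,u) work.
  s=1, p=0: t free; 5 ways for (q,r,u) × 2^1 = 10.
  s=0, p=1: forces u=0; q, r, t free → 2^3 = 8.
  s=0, p=0: forces q=0; r, t, u free → 2^3 = 8.
Total: 5 + 10 + 8 + 8 = 31.

31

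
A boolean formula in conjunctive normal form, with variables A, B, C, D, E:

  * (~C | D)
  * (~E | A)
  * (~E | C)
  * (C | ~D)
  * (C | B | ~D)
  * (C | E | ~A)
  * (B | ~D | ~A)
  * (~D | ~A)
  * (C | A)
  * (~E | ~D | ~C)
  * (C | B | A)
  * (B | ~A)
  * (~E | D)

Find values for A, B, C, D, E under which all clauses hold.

A=False, B=True, C=True, D=True, E=False

B occurs only positively in the remaining clauses — set B = True.
Set A = False and propagate.
  then E is forced to False.
  then C is forced to True.
  then D is forced to True.
Every clause has at least one true literal under this assignment.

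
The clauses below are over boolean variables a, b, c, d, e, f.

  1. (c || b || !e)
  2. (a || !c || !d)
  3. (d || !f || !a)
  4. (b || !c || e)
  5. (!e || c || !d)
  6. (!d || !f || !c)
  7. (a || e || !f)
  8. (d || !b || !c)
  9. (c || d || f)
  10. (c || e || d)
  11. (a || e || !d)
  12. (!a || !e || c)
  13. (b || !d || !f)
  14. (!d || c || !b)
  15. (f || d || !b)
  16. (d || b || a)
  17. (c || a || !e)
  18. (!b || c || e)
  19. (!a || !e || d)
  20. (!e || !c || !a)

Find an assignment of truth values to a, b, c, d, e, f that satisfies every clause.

Branch on a: take a = True.
For the remaining variables, b = True, c = True, d = True, e = False, f = False works.
Every clause has at least one true literal under this assignment.

a=1, b=1, c=1, d=1, e=0, f=0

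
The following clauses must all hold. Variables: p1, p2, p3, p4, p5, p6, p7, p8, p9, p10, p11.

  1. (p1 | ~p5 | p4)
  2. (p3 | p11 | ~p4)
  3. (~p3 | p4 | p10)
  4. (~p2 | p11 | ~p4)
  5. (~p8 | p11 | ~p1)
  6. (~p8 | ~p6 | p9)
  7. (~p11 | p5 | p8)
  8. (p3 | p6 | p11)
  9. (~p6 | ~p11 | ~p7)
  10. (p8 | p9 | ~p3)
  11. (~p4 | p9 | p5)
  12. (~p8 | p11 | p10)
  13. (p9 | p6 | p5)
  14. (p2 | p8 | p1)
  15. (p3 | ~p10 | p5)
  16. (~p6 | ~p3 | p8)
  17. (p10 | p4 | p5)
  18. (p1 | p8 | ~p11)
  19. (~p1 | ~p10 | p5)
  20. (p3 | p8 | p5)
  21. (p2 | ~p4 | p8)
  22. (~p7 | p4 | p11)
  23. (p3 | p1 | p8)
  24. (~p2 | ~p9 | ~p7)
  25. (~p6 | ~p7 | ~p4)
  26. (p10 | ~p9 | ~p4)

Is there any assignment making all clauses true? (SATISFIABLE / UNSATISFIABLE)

SATISFIABLE

Pure literal: p7 appears only negated; assign p7 = False.
Branch on p1: take p1 = True.
The remaining clauses are satisfied by p2 = True, p3 = False, p4 = False, p5 = True, p6 = False, p8 = True, p9 = True, p10 = False, p11 = True.
So p1=True, p2=True, p3=False, p4=False, p5=True, p6=False, p7=False, p8=True, p9=True, p10=False, p11=True is a satisfying assignment.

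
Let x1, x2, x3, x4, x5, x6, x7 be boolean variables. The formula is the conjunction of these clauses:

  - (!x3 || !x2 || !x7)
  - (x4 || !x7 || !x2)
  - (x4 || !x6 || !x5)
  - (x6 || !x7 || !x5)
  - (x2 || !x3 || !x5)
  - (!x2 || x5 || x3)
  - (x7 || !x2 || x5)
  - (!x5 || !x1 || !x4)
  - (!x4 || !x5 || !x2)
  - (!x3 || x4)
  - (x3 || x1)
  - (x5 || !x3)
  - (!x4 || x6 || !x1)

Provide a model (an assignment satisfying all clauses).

x1 = True  x2 = False  x3 = False  x4 = False  x5 = False  x6 = True  x7 = False

Check each clause:
  1. (!x2 || !x3 || !x7) — !x7 is true.
  2. (x4 || !x7 || !x2) — !x7 is true.
  3. (!x5 || x4 || !x6) — !x5 is true.
  4. (!x7 || x6 || !x5) — !x7 is true.
  5. (!x5 || !x3 || x2) — !x5 is true.
  6. (x3 || !x2 || x5) — !x2 is true.
  7. (!x2 || x5 || x7) — !x2 is true.
  8. (!x1 || !x4 || !x5) — !x5 is true.
  9. (!x4 || !x2 || !x5) — !x5 is true.
  10. (!x3 || x4) — !x3 is true.
  11. (x1 || x3) — x1 is true.
  12. (!x3 || x5) — !x3 is true.
  13. (x6 || !x4 || !x1) — !x4 is true.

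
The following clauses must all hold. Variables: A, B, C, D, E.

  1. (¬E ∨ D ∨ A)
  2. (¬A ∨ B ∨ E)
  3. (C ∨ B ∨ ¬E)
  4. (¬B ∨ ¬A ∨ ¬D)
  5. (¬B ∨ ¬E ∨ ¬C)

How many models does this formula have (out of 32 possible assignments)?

15

Case analysis on B and E:
  B=T, E=T: remaining (A,C,D) ∈ {(F,F,T); (T,F,F)} — 2.
  B=T, E=F: C free; 3 ways for (A,D) × 2^1 = 6.
  B=F, E=T: remaining (A,C,D) ∈ {(F,T,T); (T,T,F); (T,T,T)} — 3.
  B=F, E=F: remaining (A,C,D) ∈ {(F,F,F); (F,F,T); (F,T,F); (F,T,T)} — 4.
Total: 2 + 6 + 3 + 4 = 15.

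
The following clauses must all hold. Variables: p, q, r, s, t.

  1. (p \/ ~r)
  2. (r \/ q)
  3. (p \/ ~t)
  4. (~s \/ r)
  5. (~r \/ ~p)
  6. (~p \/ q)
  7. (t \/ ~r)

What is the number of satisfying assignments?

3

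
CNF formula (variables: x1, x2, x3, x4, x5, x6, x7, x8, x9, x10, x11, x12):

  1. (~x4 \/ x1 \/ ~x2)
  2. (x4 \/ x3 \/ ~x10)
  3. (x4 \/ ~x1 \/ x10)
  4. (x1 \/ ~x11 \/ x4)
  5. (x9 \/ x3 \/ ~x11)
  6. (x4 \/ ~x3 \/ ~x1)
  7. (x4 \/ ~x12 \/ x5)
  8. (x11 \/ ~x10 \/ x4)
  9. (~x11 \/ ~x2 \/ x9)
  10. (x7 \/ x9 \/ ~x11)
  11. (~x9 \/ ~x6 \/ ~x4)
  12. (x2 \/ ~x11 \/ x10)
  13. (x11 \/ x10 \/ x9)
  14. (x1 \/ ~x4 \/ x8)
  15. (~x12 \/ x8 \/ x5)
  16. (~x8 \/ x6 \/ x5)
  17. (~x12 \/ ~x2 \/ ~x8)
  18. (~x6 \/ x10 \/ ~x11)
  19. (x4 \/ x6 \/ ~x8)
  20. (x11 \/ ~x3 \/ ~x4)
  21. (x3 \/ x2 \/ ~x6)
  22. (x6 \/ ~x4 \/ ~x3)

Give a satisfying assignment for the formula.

x1 = T, x2 = F, x3 = T, x4 = T, x5 = T, x6 = T, x7 = T, x8 = T, x9 = F, x10 = T, x11 = T, x12 = F

Check each clause:
  1. (~x2 \/ x1 \/ ~x4) — x1 is true.
  2. (~x10 \/ x3 \/ x4) — x3 is true.
  3. (x4 \/ ~x1 \/ x10) — x10 is true.
  4. (x4 \/ x1 \/ ~x11) — x1 is true.
  5. (~x11 \/ x9 \/ x3) — x3 is true.
  6. (~x1 \/ x4 \/ ~x3) — x4 is true.
  7. (~x12 \/ x5 \/ x4) — x5 is true.
  8. (x11 \/ ~x10 \/ x4) — x11 is true.
  9. (~x11 \/ ~x2 \/ x9) — ~x2 is true.
  10. (x9 \/ x7 \/ ~x11) — x7 is true.
  11. (~x6 \/ ~x4 \/ ~x9) — ~x9 is true.
  12. (x2 \/ x10 \/ ~x11) — x10 is true.
  13. (x10 \/ x11 \/ x9) — x10 is true.
  14. (~x4 \/ x1 \/ x8) — x8 is true.
  15. (x5 \/ ~x12 \/ x8) — x8 is true.
  16. (x5 \/ x6 \/ ~x8) — x5 is true.
  17. (~x12 \/ ~x8 \/ ~x2) — ~x12 is true.
  18. (~x11 \/ x10 \/ ~x6) — x10 is true.
  19. (x6 \/ x4 \/ ~x8) — x4 is true.
  20. (~x3 \/ ~x4 \/ x11) — x11 is true.
  21. (x3 \/ ~x6 \/ x2) — x3 is true.
  22. (~x4 \/ ~x3 \/ x6) — x6 is true.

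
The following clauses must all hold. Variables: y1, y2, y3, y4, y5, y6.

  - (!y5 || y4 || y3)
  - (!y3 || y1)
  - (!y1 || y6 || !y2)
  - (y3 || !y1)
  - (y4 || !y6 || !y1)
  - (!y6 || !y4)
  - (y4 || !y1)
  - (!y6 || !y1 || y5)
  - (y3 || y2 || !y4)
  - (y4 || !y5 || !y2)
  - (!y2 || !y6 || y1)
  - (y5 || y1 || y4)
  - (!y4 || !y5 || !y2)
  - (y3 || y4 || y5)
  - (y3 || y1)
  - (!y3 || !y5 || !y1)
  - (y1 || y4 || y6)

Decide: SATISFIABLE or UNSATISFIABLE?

Branch on y1: take y1 = True.
  then y3 is forced to True.
  then y4 is forced to True.
  then y6 is forced to False.
  then y2 is forced to False.
  then y5 is forced to False.
So y1=1, y2=0, y3=1, y4=1, y5=0, y6=0 is a satisfying assignment.

SATISFIABLE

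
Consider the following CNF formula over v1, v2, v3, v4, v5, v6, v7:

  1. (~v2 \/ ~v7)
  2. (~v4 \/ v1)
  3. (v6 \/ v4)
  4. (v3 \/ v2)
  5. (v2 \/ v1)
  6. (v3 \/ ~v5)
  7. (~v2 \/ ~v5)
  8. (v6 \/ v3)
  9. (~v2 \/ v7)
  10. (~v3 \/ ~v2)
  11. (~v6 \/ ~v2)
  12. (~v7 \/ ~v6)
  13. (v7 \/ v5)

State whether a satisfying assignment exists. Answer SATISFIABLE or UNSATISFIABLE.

Pure literal: v1 appears only positively; assign v1 = True.
Try v2 = False.
  then v3 is forced to True.
For the remaining variables, v4 = False, v5 = True, v6 = True, v7 = False works.
So v1=True, v2=False, v3=True, v4=False, v5=True, v6=True, v7=False is a satisfying assignment.

SATISFIABLE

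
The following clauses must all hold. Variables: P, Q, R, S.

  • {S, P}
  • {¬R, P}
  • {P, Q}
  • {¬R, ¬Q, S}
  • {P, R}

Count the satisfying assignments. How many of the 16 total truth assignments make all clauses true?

7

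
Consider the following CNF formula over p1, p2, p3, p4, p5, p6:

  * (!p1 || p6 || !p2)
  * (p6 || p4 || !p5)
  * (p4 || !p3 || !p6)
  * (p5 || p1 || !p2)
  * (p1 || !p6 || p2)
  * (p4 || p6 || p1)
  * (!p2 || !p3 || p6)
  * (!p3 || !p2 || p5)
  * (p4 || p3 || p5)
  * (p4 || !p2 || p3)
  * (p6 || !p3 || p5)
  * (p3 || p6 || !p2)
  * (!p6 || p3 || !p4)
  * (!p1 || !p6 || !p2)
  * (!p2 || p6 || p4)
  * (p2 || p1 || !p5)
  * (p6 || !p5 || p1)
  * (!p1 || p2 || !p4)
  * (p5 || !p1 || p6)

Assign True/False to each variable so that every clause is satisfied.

Try p1 = False.
For the remaining variables, p2 = False, p3 = False, p4 = True, p5 = False, p6 = False works.

p1=F  p2=F  p3=F  p4=T  p5=F  p6=F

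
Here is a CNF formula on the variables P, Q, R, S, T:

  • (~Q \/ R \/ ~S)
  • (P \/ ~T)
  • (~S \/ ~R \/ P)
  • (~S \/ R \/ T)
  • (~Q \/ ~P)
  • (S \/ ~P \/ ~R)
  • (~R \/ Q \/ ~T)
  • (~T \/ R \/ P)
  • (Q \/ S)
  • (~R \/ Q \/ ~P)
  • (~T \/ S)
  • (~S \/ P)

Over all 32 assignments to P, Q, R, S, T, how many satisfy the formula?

3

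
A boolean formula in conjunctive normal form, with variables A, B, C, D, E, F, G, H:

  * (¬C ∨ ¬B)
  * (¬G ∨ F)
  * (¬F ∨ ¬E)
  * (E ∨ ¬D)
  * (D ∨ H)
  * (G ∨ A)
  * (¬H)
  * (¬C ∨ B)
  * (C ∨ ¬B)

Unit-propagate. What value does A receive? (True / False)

True

(¬H) stands alone — H = False.
From (H ∨ D) and H = False: D = True.
From (E ∨ ¬D) and D = True: E = True.
From (¬F ∨ ¬E) and E = True: F = False.
From (¬G ∨ F) and F = False: G = False.
(A ∨ G) with G = False leaves only A, so A = True.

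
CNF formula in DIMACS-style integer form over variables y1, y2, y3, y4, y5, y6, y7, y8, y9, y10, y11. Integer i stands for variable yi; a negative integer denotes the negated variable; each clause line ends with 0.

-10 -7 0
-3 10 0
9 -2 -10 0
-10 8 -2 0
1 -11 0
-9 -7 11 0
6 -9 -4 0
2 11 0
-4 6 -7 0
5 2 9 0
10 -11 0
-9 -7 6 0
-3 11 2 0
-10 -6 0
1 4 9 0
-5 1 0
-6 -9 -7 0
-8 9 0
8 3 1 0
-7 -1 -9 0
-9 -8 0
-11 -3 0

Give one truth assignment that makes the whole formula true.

y1 = True, y2 = True, y3 = False, y4 = True, y5 = False, y6 = True, y7 = False, y8 = False, y9 = False, y10 = False, y11 = False

y7 occurs only negated in the remaining clauses — set y7 = False.
Set y1 = True and propagate.
Try y2 = True.
For the remaining variables, y3 = False, y4 = True, y5 = False, y6 = True, y8 = False, y9 = False, y10 = False, y11 = False works.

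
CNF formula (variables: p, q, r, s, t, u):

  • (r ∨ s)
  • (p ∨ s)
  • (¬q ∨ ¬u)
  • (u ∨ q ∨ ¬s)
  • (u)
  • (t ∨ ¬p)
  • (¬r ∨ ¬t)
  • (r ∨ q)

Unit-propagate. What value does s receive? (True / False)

Unit clause (u) sets u = True.
(¬u ∨ ¬q): since u = True, the clause reduces to (¬q). q = False.
(r ∨ q) with q = False leaves only r, so r = True.
(¬t ∨ ¬r) with r = True leaves only ¬t, so t = False.
In (t ∨ ¬p), t is now false; ¬p must hold, so p = False.
(s ∨ p): since p = False, the clause reduces to (s). s = True.

True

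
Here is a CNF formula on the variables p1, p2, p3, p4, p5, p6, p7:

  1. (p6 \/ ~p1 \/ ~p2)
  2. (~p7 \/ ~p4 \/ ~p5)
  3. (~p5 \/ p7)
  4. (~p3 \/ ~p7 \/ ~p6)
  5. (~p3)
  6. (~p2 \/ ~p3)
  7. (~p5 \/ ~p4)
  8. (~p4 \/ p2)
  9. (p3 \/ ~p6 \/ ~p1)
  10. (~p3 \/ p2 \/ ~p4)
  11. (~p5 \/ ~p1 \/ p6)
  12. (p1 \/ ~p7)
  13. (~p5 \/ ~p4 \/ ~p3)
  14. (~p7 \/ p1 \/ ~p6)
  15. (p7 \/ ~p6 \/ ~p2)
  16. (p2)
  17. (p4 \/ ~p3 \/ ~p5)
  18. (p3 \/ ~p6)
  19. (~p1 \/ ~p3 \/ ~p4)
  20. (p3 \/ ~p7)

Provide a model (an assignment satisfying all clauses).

Unit propagation: (~p3) forces p3 = False.
The clause (p2) is unit: p2 must be True.
The clause (~p6) is unit: p6 must be False.
Unit propagation: (~p1) forces p1 = False.
Unit propagation: (~p7) forces p7 = False.
The clause (~p5) is unit: p5 must be False.
p4 is now unconstrained; take p4 = False.

p1=0, p2=1, p3=0, p4=0, p5=0, p6=0, p7=0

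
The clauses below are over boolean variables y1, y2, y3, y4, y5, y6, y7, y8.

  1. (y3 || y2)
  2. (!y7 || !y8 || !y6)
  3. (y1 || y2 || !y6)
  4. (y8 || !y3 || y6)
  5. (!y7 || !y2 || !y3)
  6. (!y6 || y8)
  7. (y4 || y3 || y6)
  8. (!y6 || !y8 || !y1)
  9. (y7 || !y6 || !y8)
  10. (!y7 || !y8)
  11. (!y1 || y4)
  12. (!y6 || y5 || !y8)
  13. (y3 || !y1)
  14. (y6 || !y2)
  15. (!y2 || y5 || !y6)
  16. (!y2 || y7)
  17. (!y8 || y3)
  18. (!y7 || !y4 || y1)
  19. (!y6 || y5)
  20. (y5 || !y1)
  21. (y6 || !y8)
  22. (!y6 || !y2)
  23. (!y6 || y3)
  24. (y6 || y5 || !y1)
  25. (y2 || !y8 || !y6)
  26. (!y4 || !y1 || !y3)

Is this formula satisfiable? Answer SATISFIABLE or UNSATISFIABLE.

y6 = True:
  propagation gives y8=True, y7=False; an empty clause results — contradiction.
y6 = False:
  propagation gives y2=False, y3=True, y8=True; an empty clause results — contradiction.
Every branch closes, so no satisfying assignment exists.

UNSATISFIABLE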